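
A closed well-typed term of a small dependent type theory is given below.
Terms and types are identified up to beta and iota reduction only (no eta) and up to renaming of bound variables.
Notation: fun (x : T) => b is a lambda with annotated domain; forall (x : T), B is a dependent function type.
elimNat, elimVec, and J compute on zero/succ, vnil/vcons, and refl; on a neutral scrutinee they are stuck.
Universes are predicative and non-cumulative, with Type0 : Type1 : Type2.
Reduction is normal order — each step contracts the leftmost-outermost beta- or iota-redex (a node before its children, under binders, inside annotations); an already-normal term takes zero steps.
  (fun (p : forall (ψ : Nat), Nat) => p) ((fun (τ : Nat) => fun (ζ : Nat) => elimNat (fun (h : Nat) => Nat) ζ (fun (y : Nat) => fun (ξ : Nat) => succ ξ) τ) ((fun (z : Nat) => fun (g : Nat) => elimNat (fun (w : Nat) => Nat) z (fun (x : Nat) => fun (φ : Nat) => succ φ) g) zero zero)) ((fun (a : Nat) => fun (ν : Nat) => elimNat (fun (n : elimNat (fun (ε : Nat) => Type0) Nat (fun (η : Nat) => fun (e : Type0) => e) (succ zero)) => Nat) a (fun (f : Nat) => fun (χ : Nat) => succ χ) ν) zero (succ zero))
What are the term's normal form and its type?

resulting normal form:
  succ zero
type:
  Nat


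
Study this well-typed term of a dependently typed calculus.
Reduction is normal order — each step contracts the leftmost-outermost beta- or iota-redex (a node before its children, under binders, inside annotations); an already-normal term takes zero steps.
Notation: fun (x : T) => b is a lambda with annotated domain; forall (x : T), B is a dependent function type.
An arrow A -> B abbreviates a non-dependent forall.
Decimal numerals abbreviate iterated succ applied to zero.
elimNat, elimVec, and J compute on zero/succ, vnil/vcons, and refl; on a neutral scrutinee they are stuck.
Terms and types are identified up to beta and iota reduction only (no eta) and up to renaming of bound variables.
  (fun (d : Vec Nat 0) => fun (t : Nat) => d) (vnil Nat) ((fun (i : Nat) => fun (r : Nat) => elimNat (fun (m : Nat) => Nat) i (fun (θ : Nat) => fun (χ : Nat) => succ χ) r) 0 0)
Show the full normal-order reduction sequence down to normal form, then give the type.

reduction (normal order):
  (fun (d : Vec Nat 0) => fun (t : Nat) => d) (vnil Nat) ((fun (i : Nat) => fun (r : Nat) => elimNat (fun (m : Nat) => Nat) i (fun (θ : Nat) => fun (χ : Nat) => succ χ) r) 0 0)
  ~> (fun (d : Nat) => vnil Nat) ((fun (t : Nat) => fun (i : Nat) => elimNat (fun (r : Nat) => Nat) t (fun (m : Nat) => fun (θ : Nat) => succ θ) i) 0 0)
  ~> vnil Nat
the term's type:
  Vec Nat 0


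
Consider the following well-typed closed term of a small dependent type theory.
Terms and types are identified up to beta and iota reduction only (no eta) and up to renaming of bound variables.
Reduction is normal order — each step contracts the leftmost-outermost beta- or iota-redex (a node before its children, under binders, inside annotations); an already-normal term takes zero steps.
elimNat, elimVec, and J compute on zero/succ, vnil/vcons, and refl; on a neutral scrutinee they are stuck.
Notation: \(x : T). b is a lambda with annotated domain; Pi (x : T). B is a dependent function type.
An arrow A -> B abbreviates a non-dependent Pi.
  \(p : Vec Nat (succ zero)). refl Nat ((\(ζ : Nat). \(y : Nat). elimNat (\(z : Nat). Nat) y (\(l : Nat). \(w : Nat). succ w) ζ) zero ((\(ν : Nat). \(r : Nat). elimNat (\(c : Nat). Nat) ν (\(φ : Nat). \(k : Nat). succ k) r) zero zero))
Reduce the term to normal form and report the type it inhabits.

normal form:
  \(p : Vec Nat (succ zero)). refl Nat zero
the term's type:
  Vec Nat (succ zero) -> Eq Nat zero zero


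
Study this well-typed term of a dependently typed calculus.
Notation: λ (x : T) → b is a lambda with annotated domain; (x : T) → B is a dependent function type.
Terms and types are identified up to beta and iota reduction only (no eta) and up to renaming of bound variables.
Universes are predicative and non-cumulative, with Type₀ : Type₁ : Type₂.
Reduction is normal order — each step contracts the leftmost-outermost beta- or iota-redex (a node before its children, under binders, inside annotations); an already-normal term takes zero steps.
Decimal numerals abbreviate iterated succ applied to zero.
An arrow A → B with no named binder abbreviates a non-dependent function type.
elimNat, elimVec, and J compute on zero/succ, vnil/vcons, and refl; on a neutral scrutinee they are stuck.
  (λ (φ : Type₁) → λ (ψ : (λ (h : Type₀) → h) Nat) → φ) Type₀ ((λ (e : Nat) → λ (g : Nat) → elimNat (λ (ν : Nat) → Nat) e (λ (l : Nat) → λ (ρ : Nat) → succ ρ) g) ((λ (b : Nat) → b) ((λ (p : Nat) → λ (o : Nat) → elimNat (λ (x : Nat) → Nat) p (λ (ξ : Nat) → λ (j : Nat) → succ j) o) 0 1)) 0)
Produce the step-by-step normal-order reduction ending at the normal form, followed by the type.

normal-order reduction:
  (λ (φ : Type₁) → λ (ψ : (λ (h : Type₀) → h) Nat) → φ) Type₀ ((λ (e : Nat) → λ (g : Nat) → elimNat (λ (ν : Nat) → Nat) e (λ (l : Nat) → λ (ρ : Nat) → succ ρ) g) ((λ (b : Nat) → b) ((λ (p : Nat) → λ (o : Nat) → elimNat (λ (x : Nat) → Nat) p (λ (ξ : Nat) → λ (j : Nat) → succ j) o) 0 1)) 0)
  ~> (λ (φ : (λ (ψ : Type₀) → ψ) Nat) → Type₀) ((λ (h : Nat) → λ (e : Nat) → elimNat (λ (g : Nat) → Nat) h (λ (ν : Nat) → λ (l : Nat) → succ l) e) ((λ (ρ : Nat) → ρ) ((λ (b : Nat) → λ (p : Nat) → elimNat (λ (o : Nat) → Nat) b (λ (x : Nat) → λ (ξ : Nat) → succ ξ) p) 0 1)) 0)
  ~> Type₀
type:
  Type₁


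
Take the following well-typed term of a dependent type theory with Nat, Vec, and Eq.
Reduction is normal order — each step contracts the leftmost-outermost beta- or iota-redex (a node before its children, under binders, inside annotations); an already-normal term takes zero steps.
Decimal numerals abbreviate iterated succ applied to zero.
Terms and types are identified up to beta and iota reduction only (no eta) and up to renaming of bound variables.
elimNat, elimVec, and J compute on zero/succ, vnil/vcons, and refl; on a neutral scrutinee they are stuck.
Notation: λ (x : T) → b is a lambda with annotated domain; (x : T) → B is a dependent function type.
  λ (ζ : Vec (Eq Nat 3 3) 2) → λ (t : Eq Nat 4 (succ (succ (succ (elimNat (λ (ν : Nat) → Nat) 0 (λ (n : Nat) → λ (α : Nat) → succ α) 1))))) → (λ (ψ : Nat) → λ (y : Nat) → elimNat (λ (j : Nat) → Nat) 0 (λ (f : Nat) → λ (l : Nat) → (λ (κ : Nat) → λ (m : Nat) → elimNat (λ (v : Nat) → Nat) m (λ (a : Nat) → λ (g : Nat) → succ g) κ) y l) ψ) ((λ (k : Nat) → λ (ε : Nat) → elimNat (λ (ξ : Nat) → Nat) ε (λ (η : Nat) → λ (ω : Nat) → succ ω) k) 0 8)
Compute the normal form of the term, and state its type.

normal form:
  λ (ζ : Vec (Eq Nat 3 3) 2) → λ (t : Eq Nat 4 4) → λ (ν : Nat) → elimNat (λ (n : Nat) → Nat) (elimNat (λ (α : Nat) → Nat) (elimNat (λ (ψ : Nat) → Nat) (elimNat (λ (y : Nat) → Nat) (elimNat (λ (j : Nat) → Nat) (elimNat (λ (f : Nat) → Nat) (elimNat (λ (l : Nat) → Nat) (elimNat (λ (κ : Nat) → Nat) 0 (λ (m : Nat) → λ (v : Nat) → succ v) ν) (λ (a : Nat) → λ (g : Nat) → succ g) ν) (λ (k : Nat) → λ (ε : Nat) → succ ε) ν) (λ (ξ : Nat) → λ (η : Nat) → succ η) ν) (λ (ω : Nat) → λ (δ : Nat) → succ δ) ν) (λ (γ : Nat) → λ (φ : Nat) → succ φ) ν) (λ (x : Nat) → λ (u : Nat) → succ u) ν) (λ (b : Nat) → λ (z : Nat) → succ z) ν
type:
  (ζ : Vec (Eq Nat 3 3) 2) → (t : Eq Nat 4 4) → (ν : Nat) → Nat


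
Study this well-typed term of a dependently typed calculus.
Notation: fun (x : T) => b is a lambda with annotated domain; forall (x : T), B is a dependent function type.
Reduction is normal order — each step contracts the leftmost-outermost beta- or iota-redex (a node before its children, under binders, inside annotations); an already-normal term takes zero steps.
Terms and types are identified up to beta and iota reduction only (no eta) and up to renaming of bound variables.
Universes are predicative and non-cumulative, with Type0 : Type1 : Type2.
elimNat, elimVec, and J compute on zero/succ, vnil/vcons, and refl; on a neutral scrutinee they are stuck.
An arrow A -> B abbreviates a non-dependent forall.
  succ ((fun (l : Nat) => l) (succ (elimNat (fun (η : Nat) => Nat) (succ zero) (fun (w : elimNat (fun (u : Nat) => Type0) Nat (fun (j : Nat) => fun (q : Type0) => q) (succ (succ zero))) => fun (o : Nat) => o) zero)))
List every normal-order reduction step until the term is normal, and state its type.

normal-order reduction:
  succ ((fun (l : Nat) => l) (succ (elimNat (fun (η : Nat) => Nat) (succ zero) (fun (w : elimNat (fun (u : Nat) => Type0) Nat (fun (j : Nat) => fun (q : Type0) => q) (succ (succ zero))) => fun (o : Nat) => o) zero)))
  ~> succ (succ (elimNat (fun (l : Nat) => Nat) (succ zero) (fun (η : elimNat (fun (w : Nat) => Type0) Nat (fun (u : Nat) => fun (j : Type0) => j) (succ (succ zero))) => fun (q : Nat) => q) zero))
  ~> succ (succ (succ zero))
type:
  Nat


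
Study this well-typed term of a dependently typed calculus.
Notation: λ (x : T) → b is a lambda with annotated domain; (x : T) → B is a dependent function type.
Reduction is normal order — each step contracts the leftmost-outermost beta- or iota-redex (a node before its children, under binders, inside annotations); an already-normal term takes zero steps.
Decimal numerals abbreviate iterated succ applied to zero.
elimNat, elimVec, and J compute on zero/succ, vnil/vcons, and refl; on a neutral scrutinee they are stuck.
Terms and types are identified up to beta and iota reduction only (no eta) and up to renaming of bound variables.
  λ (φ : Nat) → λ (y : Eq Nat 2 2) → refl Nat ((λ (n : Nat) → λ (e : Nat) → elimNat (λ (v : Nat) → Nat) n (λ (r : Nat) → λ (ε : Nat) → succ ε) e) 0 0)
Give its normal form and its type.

normal form:
  λ (φ : Nat) → λ (y : Eq Nat 2 2) → refl Nat 0
the term's type:
  (φ : Nat) → (y : Eq Nat 2 2) → Eq Nat 0 0


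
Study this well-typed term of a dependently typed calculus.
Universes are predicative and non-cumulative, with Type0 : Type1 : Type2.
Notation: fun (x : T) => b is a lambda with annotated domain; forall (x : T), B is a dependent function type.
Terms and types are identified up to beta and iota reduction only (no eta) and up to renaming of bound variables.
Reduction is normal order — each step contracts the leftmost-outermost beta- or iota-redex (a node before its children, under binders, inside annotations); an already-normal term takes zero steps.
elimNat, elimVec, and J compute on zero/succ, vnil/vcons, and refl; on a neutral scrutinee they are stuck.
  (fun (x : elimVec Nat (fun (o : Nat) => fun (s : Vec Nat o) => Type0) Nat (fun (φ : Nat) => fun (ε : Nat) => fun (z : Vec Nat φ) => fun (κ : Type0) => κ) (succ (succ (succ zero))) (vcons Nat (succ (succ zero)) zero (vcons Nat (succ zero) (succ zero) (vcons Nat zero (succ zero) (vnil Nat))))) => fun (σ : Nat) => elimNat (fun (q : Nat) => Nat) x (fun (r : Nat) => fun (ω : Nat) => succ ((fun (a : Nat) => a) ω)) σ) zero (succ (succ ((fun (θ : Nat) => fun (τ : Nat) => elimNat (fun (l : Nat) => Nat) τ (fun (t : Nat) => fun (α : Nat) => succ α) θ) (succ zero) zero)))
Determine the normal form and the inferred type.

reduced normal form:
  succ (succ (succ zero))
type:
  Nat


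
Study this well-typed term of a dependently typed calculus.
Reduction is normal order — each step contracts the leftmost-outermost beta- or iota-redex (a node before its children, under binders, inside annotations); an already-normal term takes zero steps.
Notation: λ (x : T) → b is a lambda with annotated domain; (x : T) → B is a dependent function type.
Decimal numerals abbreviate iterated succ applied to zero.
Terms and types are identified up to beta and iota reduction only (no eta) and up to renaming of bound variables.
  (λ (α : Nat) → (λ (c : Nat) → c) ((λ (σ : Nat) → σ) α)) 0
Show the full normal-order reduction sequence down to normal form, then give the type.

normal-order reduction:
  (λ (α : Nat) → (λ (c : Nat) → c) ((λ (σ : Nat) → σ) α)) 0
  ~> (λ (α : Nat) → α) ((λ (c : Nat) → c) 0)
  ~> (λ (α : Nat) → α) 0
  ~> 0
the term's type:
  Nat


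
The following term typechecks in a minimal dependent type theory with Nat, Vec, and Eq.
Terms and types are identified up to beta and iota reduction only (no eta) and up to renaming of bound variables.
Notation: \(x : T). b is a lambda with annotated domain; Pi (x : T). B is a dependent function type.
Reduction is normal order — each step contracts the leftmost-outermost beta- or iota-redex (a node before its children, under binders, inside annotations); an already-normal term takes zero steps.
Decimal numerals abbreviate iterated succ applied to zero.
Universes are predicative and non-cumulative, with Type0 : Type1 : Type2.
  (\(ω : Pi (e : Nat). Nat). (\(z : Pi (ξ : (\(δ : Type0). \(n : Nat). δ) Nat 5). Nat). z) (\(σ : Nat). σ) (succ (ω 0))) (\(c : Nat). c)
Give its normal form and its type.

reduced normal form:
  1
the term's type:
  Nat
observation: normalization takes exactly 4 steps under the normal-order strategy.


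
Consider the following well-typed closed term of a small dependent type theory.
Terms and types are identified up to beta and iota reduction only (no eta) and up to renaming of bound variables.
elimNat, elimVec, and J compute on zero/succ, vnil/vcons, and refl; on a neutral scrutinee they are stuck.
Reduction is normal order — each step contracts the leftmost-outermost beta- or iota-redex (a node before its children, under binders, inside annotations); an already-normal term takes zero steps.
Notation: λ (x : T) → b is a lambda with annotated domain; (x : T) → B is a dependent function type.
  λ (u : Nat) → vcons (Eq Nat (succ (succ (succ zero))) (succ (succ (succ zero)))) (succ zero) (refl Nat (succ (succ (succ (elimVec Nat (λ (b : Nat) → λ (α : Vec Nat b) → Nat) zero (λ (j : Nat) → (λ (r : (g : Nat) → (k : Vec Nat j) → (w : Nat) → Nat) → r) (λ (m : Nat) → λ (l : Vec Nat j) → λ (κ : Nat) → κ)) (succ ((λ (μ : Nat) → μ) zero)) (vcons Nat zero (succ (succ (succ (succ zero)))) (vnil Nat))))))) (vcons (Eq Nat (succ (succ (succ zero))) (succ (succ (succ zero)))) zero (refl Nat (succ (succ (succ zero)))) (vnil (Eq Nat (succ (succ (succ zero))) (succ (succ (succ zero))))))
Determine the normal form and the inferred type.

resulting normal form:
  λ (u : Nat) → vcons (Eq Nat (succ (succ (succ zero))) (succ (succ (succ zero)))) (succ zero) (refl Nat (succ (succ (succ zero)))) (vcons (Eq Nat (succ (succ (succ zero))) (succ (succ (succ zero)))) zero (refl Nat (succ (succ (succ zero)))) (vnil (Eq Nat (succ (succ (succ zero))) (succ (succ (succ zero))))))
the term's type:
  (u : Nat) → Vec (Eq Nat (succ (succ (succ zero))) (succ (succ (succ zero)))) (succ (succ zero))
observation: 7 normal-order steps normalize the term, beginning with an elimVec iota-redex.


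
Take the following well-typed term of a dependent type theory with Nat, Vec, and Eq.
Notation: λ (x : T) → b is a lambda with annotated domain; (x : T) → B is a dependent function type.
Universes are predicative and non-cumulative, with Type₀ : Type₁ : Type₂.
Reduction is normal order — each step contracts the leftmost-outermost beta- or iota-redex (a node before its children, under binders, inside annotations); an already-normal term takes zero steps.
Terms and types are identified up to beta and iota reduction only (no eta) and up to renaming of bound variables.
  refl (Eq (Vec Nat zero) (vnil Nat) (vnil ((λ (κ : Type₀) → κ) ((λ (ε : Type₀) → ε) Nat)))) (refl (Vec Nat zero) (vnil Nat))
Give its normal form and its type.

normal form:
  refl (Eq (Vec Nat zero) (vnil Nat) (vnil Nat)) (refl (Vec Nat zero) (vnil Nat))
type:
  Eq (Eq (Vec Nat zero) (vnil Nat) (vnil Nat)) (refl (Vec Nat zero) (vnil Nat)) (refl (Vec Nat zero) (vnil Nat))


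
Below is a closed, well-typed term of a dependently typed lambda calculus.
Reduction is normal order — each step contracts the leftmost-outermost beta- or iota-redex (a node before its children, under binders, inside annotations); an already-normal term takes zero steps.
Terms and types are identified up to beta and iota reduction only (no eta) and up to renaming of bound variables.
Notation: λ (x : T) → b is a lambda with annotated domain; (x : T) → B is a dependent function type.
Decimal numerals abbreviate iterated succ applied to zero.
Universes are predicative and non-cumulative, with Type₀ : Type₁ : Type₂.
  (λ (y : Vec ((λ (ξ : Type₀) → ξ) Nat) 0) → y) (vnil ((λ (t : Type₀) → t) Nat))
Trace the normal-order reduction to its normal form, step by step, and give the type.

normal-order reduction:
  (λ (y : Vec ((λ (ξ : Type₀) → ξ) Nat) 0) → y) (vnil ((λ (t : Type₀) → t) Nat))
  ~> vnil ((λ (y : Type₀) → y) Nat)
  ~> vnil Nat
type:
  Vec Nat 0


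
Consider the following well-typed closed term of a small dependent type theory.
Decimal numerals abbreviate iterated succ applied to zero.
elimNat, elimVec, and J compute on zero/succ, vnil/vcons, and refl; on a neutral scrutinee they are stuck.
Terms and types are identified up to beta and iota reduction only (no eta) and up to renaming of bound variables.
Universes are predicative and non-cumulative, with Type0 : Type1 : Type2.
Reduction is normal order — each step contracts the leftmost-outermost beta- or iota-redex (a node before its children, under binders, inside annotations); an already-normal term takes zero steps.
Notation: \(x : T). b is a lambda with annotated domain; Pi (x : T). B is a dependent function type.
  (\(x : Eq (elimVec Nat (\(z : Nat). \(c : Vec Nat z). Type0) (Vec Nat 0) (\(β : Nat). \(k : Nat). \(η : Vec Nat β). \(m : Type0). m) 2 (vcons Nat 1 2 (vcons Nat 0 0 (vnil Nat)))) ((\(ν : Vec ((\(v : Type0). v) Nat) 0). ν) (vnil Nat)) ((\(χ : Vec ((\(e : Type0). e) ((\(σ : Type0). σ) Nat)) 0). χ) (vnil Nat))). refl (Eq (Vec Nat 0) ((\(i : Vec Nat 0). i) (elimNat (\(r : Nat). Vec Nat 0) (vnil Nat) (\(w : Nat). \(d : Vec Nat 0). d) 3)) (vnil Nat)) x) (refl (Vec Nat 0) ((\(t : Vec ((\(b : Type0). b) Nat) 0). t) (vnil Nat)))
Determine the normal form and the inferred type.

resulting normal form:
  refl (Eq (Vec Nat 0) (vnil Nat) (vnil Nat)) (refl (Vec Nat 0) (vnil Nat))
the term's type:
  Eq (Eq (Vec Nat 0) (vnil Nat) (vnil Nat)) (refl (Vec Nat 0) (vnil Nat)) (refl (Vec Nat 0) (vnil Nat))


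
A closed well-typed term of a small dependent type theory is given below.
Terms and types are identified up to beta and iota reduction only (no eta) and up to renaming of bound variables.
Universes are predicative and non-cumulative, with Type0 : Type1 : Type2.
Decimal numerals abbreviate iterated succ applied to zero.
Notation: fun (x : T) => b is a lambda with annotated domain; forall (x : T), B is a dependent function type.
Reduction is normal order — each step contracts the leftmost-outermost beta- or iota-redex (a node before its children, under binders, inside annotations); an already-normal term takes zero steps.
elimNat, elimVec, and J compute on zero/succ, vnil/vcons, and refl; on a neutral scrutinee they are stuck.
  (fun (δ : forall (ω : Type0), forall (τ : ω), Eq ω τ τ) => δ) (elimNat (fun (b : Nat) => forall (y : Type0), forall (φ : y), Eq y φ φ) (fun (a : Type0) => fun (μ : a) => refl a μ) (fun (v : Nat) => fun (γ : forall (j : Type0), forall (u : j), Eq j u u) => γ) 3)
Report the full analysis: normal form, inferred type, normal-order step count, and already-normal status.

resulting normal form:
  fun (δ : Type0) => fun (ω : δ) => refl δ ω
inferred type:
  forall (δ : Type0), forall (ω : δ), Eq δ ω ω
steps to reach normal form (normal order): 11
already normal: no
first redex: a beta-redex


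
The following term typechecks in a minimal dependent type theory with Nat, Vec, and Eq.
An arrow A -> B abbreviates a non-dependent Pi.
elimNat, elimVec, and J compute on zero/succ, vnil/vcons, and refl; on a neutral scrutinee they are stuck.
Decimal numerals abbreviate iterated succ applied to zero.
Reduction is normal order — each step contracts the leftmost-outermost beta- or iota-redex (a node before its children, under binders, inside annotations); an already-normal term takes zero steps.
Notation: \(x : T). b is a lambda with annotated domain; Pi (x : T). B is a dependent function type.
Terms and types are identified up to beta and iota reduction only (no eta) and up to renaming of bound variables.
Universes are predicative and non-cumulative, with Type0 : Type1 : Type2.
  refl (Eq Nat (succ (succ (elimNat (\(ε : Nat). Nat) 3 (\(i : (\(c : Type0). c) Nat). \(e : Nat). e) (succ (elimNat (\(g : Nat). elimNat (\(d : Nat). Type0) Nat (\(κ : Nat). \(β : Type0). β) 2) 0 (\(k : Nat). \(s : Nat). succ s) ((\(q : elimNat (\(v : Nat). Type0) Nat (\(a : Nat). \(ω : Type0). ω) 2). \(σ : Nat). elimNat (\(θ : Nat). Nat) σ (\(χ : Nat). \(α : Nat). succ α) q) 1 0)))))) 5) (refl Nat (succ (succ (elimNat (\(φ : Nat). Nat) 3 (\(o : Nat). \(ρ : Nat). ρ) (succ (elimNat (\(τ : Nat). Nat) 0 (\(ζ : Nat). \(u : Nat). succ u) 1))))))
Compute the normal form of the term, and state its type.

normal form:
  refl (Eq Nat 5 5) (refl Nat 5)
the term's type:
  Eq (Eq Nat 5 5) (refl Nat 5) (refl Nat 5)


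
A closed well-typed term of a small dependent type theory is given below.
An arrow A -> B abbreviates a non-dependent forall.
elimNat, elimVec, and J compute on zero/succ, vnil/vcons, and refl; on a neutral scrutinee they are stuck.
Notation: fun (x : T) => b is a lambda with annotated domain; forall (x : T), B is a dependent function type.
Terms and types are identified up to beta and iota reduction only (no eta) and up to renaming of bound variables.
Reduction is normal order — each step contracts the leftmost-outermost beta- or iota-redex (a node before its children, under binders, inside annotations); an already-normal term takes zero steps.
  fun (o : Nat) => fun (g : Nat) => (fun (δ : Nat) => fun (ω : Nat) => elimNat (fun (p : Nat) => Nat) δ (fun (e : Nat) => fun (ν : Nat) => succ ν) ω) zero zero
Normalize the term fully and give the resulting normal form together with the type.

resulting normal form:
  fun (o : Nat) => fun (g : Nat) => zero
the term's type:
  Nat -> Nat -> Nat


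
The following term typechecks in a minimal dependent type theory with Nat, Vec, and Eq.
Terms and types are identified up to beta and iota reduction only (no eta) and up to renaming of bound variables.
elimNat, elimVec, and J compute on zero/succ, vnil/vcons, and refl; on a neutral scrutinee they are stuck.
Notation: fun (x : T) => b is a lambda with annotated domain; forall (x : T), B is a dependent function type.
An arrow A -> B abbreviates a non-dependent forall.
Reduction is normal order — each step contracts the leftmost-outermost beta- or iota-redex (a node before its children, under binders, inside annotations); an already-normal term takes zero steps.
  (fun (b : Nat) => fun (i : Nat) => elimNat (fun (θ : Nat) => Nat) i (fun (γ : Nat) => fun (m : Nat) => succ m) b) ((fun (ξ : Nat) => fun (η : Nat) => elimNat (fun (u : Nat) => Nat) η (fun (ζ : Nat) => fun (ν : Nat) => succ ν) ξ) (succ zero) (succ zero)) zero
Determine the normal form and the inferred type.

normal form:
  succ (succ zero)
inferred type:
  Nat
observation: 15 normal-order steps separate the term from its normal form.


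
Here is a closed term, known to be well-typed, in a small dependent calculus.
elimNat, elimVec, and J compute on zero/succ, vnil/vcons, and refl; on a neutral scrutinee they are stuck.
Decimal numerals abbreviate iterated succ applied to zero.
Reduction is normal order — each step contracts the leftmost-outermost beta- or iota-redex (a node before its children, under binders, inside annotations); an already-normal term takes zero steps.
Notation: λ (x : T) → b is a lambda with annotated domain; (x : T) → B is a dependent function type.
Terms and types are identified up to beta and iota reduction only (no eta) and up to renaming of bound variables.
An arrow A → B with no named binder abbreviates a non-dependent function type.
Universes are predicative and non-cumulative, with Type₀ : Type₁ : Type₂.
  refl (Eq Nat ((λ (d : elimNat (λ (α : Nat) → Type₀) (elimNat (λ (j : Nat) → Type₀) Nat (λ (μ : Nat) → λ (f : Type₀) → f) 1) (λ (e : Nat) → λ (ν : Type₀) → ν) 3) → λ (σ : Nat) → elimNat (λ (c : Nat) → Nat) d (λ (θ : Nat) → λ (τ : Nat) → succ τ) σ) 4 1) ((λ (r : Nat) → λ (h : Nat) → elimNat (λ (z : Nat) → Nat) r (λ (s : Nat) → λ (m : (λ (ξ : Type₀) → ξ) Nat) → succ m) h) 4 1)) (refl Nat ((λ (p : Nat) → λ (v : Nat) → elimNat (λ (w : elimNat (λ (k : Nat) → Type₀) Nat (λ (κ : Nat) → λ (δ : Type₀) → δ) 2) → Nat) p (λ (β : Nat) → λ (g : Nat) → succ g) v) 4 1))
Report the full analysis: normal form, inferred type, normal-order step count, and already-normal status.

normal form:
  refl (Eq Nat 5 5) (refl Nat 5)
type:
  Eq (Eq Nat 5 5) (refl Nat 5) (refl Nat 5)
normal-order step count: 18
already normal: no
first redex: a beta-redex


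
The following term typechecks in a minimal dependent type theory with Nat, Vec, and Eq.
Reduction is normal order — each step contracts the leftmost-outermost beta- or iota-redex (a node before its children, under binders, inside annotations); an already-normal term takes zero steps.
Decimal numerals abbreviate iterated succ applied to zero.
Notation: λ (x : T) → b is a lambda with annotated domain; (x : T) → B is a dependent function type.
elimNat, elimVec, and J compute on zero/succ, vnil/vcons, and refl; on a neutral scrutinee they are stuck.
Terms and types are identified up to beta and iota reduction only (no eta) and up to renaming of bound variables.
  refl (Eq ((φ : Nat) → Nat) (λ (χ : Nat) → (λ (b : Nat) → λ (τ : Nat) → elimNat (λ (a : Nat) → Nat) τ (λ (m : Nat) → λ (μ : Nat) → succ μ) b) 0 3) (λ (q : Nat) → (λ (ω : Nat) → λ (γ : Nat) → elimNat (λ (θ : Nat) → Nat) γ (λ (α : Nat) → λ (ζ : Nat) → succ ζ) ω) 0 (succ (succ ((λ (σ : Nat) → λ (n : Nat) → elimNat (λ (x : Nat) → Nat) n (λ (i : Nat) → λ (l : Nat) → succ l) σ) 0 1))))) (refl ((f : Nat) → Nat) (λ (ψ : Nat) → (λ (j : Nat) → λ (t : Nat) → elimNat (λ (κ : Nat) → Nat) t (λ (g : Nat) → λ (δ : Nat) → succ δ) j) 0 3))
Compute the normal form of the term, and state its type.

normal form:
  refl (Eq ((φ : Nat) → Nat) (λ (χ : Nat) → 3) (λ (b : Nat) → 3)) (refl ((τ : Nat) → Nat) (λ (a : Nat) → 3))
type:
  Eq (Eq ((φ : Nat) → Nat) (λ (χ : Nat) → 3) (λ (b : Nat) → 3)) (refl ((τ : Nat) → Nat) (λ (a : Nat) → 3)) (refl ((m : Nat) → Nat) (λ (μ : Nat) → 3))


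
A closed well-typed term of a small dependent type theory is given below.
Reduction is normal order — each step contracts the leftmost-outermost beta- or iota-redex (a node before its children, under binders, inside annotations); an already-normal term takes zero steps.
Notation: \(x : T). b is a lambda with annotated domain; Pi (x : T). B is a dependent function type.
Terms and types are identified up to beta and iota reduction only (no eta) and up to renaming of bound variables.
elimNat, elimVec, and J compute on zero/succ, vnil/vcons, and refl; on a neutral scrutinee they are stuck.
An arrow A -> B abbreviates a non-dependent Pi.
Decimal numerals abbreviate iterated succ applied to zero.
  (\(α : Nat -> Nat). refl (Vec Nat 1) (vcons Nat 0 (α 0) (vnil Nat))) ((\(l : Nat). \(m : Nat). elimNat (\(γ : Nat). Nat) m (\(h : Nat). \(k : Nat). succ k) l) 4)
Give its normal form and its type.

reduced normal form:
  refl (Vec Nat 1) (vcons Nat 0 4 (vnil Nat))
the term's type:
  Eq (Vec Nat 1) (vcons Nat 0 4 (vnil Nat)) (vcons Nat 0 4 (vnil Nat))
observation: contracting a beta-redex first, the term normalizes in 16 steps.


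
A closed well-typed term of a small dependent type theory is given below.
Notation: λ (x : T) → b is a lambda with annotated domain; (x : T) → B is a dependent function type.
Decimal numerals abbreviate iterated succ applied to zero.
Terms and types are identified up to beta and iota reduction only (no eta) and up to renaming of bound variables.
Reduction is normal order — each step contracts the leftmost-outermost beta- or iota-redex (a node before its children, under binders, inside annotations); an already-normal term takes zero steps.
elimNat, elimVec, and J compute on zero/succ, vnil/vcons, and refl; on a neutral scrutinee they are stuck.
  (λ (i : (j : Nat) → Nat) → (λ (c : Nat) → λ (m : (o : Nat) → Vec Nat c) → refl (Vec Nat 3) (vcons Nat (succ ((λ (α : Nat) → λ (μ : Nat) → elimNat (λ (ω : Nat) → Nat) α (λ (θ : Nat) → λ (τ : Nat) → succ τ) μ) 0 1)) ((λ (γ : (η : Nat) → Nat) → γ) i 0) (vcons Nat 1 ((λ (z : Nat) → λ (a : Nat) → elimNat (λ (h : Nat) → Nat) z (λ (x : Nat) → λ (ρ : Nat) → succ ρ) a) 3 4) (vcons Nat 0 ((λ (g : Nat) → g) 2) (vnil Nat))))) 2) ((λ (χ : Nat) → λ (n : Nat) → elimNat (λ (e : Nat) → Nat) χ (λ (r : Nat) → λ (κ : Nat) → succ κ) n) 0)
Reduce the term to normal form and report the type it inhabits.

resulting normal form:
  λ (i : (j : Nat) → Vec Nat 2) → refl (Vec Nat 3) (vcons Nat 2 0 (vcons Nat 1 7 (vcons Nat 0 2 (vnil Nat))))
type:
  (i : (j : Nat) → Vec Nat 2) → Eq (Vec Nat 3) (vcons Nat 2 0 (vcons Nat 1 7 (vcons Nat 0 2 (vnil Nat)))) (vcons Nat 2 0 (vcons Nat 1 7 (vcons Nat 0 2 (vnil Nat))))


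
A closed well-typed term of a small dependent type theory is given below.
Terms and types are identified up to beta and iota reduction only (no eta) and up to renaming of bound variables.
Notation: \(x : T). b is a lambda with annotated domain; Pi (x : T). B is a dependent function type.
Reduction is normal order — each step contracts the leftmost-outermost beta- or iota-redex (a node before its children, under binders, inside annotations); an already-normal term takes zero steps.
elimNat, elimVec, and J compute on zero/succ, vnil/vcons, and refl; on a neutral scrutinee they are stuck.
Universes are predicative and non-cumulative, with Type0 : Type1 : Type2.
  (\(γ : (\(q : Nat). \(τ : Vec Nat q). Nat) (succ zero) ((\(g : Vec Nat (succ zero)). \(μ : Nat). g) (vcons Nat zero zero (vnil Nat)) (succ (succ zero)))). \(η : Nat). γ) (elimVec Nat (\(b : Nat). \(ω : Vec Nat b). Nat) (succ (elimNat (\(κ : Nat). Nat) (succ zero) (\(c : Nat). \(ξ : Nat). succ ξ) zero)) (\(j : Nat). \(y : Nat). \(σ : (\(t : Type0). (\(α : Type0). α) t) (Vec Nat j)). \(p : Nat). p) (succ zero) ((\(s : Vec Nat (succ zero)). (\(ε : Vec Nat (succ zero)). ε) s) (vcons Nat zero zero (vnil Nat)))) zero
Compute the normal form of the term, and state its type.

reduced normal form:
  succ (succ zero)
the term's type:
  Nat
observation: reduction starts at a beta-redex, and 13 normal-order steps reach the normal form.


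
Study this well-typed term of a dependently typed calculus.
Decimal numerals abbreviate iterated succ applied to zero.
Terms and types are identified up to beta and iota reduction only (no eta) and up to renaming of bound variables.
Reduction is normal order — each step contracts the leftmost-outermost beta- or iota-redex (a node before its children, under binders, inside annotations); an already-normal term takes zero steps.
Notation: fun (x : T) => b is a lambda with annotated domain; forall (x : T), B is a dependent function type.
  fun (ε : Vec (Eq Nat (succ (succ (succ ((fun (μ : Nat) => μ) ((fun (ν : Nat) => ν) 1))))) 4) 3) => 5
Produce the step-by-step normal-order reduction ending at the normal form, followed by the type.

normal-order reduction sequence:
  fun (ε : Vec (Eq Nat (succ (succ (succ ((fun (μ : Nat) => μ) ((fun (ν : Nat) => ν) 1))))) 4) 3) => 5
  ~> fun (ε : Vec (Eq Nat (succ (succ (succ ((fun (μ : Nat) => μ) 1)))) 4) 3) => 5
  ~> fun (ε : Vec (Eq Nat 4 4) 3) => 5
the term's type:
  forall (ε : Vec (Eq Nat 4 4) 3), Nat


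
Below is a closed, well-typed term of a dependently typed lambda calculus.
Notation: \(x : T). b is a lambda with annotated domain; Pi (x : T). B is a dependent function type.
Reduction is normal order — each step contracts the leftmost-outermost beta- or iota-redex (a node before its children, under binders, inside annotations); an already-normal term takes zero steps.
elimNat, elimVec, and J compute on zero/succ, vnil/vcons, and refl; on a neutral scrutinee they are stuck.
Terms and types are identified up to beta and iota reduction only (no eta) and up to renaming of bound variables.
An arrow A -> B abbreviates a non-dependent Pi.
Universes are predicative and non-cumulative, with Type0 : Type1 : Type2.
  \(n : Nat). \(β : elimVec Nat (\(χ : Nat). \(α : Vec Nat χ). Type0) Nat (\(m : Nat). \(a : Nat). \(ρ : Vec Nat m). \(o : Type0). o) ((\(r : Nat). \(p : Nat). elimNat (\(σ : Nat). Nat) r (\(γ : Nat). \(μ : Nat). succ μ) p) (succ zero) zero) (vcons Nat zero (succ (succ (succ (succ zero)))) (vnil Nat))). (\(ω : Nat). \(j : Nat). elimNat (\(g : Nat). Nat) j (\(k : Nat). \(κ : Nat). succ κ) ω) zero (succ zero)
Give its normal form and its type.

normal form:
  \(n : Nat). \(β : Nat). succ zero
inferred type:
  Nat -> Nat -> Nat
observation: the term reaches its normal form after 9 normal-order steps.


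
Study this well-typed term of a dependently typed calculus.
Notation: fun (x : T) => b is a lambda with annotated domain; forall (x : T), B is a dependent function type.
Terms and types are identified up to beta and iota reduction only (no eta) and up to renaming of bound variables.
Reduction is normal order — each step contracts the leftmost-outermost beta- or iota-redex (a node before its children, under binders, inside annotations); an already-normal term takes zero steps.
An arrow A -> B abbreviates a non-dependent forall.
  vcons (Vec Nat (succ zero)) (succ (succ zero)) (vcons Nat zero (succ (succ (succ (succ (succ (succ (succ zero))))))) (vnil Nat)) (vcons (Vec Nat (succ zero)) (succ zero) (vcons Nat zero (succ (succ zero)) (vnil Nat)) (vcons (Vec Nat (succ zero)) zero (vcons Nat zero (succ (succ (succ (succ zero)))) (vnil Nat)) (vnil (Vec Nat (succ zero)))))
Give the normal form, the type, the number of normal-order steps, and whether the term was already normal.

normal form:
  vcons (Vec Nat (succ zero)) (succ (succ zero)) (vcons Nat zero (succ (succ (succ (succ (succ (succ (succ zero))))))) (vnil Nat)) (vcons (Vec Nat (succ zero)) (succ zero) (vcons Nat zero (succ (succ zero)) (vnil Nat)) (vcons (Vec Nat (succ zero)) zero (vcons Nat zero (succ (succ (succ (succ zero)))) (vnil Nat)) (vnil (Vec Nat (succ zero)))))
type:
  Vec (Vec Nat (succ zero)) (succ (succ (succ zero)))
normal-order step count: 0
already normal: yes


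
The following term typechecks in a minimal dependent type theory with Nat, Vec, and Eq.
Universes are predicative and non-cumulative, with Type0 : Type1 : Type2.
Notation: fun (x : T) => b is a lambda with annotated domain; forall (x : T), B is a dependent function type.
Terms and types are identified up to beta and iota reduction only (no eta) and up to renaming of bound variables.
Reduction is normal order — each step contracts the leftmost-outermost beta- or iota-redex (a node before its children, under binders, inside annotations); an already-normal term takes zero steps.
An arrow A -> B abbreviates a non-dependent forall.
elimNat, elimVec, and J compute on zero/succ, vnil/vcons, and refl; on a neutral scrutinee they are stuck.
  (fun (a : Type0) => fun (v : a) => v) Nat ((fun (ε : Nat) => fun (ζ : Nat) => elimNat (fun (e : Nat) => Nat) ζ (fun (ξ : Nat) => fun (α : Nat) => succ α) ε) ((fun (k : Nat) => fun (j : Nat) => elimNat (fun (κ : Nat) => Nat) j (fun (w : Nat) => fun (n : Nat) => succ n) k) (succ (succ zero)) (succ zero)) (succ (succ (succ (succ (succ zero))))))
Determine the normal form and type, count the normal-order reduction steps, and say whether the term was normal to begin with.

normal form:
  succ (succ (succ (succ (succ (succ (succ (succ zero)))))))
the term's type:
  Nat
normal-order step count: 23
already normal: no
first redex: a beta-redex


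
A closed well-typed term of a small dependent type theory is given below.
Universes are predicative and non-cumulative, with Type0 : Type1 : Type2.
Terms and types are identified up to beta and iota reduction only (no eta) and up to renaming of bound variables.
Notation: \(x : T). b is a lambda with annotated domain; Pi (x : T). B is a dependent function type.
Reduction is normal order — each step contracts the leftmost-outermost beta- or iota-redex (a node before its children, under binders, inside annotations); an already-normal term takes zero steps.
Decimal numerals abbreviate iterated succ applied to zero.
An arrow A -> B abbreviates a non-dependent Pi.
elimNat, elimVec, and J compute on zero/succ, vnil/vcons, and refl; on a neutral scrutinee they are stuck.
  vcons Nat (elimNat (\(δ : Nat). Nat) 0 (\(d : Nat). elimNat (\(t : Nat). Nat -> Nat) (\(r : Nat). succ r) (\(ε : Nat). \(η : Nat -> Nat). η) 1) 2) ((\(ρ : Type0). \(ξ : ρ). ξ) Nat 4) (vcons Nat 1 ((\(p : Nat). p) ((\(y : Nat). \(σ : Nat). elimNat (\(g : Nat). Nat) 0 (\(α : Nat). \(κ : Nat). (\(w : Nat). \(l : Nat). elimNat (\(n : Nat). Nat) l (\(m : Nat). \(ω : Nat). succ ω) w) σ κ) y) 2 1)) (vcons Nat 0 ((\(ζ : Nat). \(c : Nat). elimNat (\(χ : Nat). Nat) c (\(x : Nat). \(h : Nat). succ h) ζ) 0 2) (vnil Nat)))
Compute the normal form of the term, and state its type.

normal form:
  vcons Nat 2 4 (vcons Nat 1 2 (vcons Nat 0 2 (vnil Nat)))
type:
  Vec Nat 3
observation: the leftmost-outermost redex is an elimNat iota-redex, and normalization takes 42 steps.


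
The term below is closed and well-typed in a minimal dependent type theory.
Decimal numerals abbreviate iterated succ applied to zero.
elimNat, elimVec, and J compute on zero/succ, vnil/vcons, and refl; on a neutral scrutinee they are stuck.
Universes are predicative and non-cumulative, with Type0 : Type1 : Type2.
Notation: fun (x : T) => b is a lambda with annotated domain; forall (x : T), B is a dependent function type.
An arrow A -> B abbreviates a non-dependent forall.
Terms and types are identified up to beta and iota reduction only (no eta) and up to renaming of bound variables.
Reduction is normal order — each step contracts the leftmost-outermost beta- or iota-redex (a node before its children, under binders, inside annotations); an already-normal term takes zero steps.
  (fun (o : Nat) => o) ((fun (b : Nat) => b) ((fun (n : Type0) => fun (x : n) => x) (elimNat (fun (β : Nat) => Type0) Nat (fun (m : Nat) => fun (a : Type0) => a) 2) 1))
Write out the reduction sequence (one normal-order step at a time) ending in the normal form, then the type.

reduction (normal order):
  (fun (o : Nat) => o) ((fun (b : Nat) => b) ((fun (n : Type0) => fun (x : n) => x) (elimNat (fun (β : Nat) => Type0) Nat (fun (m : Nat) => fun (a : Type0) => a) 2) 1))
  ~> (fun (o : Nat) => o) ((fun (b : Type0) => fun (n : b) => n) (elimNat (fun (x : Nat) => Type0) Nat (fun (β : Nat) => fun (m : Type0) => m) 2) 1)
  ~> (fun (o : Type0) => fun (b : o) => b) (elimNat (fun (n : Nat) => Type0) Nat (fun (x : Nat) => fun (β : Type0) => β) 2) 1
  ~> (fun (o : elimNat (fun (b : Nat) => Type0) Nat (fun (n : Nat) => fun (x : Type0) => x) 2) => o) 1
  ~> 1
the term's type:
  Nat


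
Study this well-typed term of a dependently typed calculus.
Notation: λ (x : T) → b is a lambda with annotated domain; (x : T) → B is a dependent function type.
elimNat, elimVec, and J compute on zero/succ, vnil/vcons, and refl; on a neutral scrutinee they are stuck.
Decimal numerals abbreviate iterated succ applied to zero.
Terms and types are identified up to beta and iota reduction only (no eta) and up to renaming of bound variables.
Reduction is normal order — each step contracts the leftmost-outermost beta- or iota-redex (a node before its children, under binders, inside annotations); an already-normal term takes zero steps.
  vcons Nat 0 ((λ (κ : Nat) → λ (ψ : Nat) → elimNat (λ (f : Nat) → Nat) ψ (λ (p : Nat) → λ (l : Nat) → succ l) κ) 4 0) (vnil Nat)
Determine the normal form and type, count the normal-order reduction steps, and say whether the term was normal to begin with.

reduced normal form:
  vcons Nat 0 4 (vnil Nat)
type:
  Vec Nat 1
normal-order step count: 15
already normal: no
first contracted redex: a beta-redex
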